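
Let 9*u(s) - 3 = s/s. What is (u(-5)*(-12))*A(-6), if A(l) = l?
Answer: 32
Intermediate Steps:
u(s) = 4/9 (u(s) = ⅓ + (s/s)/9 = ⅓ + (⅑)*1 = ⅓ + ⅑ = 4/9)
(u(-5)*(-12))*A(-6) = ((4/9)*(-12))*(-6) = -16/3*(-6) = 32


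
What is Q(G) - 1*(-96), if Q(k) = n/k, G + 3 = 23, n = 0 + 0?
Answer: 96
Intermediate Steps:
n = 0
G = 20 (G = -3 + 23 = 20)
Q(k) = 0 (Q(k) = 0/k = 0)
Q(G) - 1*(-96) = 0 - 1*(-96) = 0 + 96 = 96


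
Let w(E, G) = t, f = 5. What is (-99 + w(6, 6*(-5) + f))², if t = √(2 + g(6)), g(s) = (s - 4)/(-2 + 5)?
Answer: 29411/3 - 132*√6 ≈ 9480.3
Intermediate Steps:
g(s) = -4/3 + s/3 (g(s) = (-4 + s)/3 = (-4 + s)*(⅓) = -4/3 + s/3)
t = 2*√6/3 (t = √(2 + (-4/3 + (⅓)*6)) = √(2 + (-4/3 + 2)) = √(2 + ⅔) = √(8/3) = 2*√6/3 ≈ 1.6330)
w(E, G) = 2*√6/3
(-99 + w(6, 6*(-5) + f))² = (-99 + 2*√6/3)²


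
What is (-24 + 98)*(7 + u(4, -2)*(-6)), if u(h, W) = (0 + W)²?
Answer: -1258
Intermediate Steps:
u(h, W) = W²
(-24 + 98)*(7 + u(4, -2)*(-6)) = (-24 + 98)*(7 + (-2)²*(-6)) = 74*(7 + 4*(-6)) = 74*(7 - 24) = 74*(-17) = -1258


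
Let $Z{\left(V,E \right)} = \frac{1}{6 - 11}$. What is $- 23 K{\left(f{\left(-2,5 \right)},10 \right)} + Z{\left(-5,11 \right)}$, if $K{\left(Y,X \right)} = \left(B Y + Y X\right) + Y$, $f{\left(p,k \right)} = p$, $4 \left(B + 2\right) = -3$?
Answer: $\frac{3793}{10} \approx 379.3$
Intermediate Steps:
$B = - \frac{11}{4}$ ($B = -2 + \frac{1}{4} \left(-3\right) = -2 - \frac{3}{4} = - \frac{11}{4} \approx -2.75$)
$K{\left(Y,X \right)} = - \frac{7 Y}{4} + X Y$ ($K{\left(Y,X \right)} = \left(- \frac{11 Y}{4} + Y X\right) + Y = \left(- \frac{11 Y}{4} + X Y\right) + Y = - \frac{7 Y}{4} + X Y$)
$Z{\left(V,E \right)} = - \frac{1}{5}$ ($Z{\left(V,E \right)} = \frac{1}{-5} = - \frac{1}{5}$)
$- 23 K{\left(f{\left(-2,5 \right)},10 \right)} + Z{\left(-5,11 \right)} = - 23 \cdot \frac{1}{4} \left(-2\right) \left(-7 + 4 \cdot 10\right) - \frac{1}{5} = - 23 \cdot \frac{1}{4} \left(-2\right) \left(-7 + 40\right) - \frac{1}{5} = - 23 \cdot \frac{1}{4} \left(-2\right) 33 - \frac{1}{5} = \left(-23\right) \left(- \frac{33}{2}\right) - \frac{1}{5} = \frac{759}{2} - \frac{1}{5} = \frac{3793}{10}$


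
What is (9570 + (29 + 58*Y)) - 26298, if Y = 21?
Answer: -15481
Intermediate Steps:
(9570 + (29 + 58*Y)) - 26298 = (9570 + (29 + 58*21)) - 26298 = (9570 + (29 + 1218)) - 26298 = (9570 + 1247) - 26298 = 10817 - 26298 = -15481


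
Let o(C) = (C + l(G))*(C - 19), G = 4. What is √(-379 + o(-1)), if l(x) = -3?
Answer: I*√299 ≈ 17.292*I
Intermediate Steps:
o(C) = (-19 + C)*(-3 + C) (o(C) = (C - 3)*(C - 19) = (-3 + C)*(-19 + C) = (-19 + C)*(-3 + C))
√(-379 + o(-1)) = √(-379 + (57 + (-1)² - 22*(-1))) = √(-379 + (57 + 1 + 22)) = √(-379 + 80) = √(-299) = I*√299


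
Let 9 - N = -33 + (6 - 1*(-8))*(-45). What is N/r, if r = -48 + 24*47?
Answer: 28/45 ≈ 0.62222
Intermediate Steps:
r = 1080 (r = -48 + 1128 = 1080)
N = 672 (N = 9 - (-33 + (6 - 1*(-8))*(-45)) = 9 - (-33 + (6 + 8)*(-45)) = 9 - (-33 + 14*(-45)) = 9 - (-33 - 630) = 9 - 1*(-663) = 9 + 663 = 672)
N/r = 672/1080 = 672*(1/1080) = 28/45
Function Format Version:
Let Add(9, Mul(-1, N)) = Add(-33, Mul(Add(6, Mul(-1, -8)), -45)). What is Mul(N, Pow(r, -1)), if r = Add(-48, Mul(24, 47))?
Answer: Rational(28, 45) ≈ 0.62222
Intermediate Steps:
r = 1080 (r = Add(-48, 1128) = 1080)
N = 672 (N = Add(9, Mul(-1, Add(-33, Mul(Add(6, Mul(-1, -8)), -45)))) = Add(9, Mul(-1, Add(-33, Mul(Add(6, 8), -45)))) = Add(9, Mul(-1, Add(-33, Mul(14, -45)))) = Add(9, Mul(-1, Add(-33, -630))) = Add(9, Mul(-1, -663)) = Add(9, 663) = 672)
Mul(N, Pow(r, -1)) = Mul(672, Pow(1080, -1)) = Mul(672, Rational(1, 1080)) = Rational(28, 45)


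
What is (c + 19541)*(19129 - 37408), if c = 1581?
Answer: -386089038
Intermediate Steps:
(c + 19541)*(19129 - 37408) = (1581 + 19541)*(19129 - 37408) = 21122*(-18279) = -386089038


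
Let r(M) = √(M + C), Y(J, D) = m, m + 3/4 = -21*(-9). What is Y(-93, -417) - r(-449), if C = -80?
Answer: 753/4 - 23*I ≈ 188.25 - 23.0*I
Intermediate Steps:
m = 753/4 (m = -¾ - 21*(-9) = -¾ + 189 = 753/4 ≈ 188.25)
Y(J, D) = 753/4
r(M) = √(-80 + M) (r(M) = √(M - 80) = √(-80 + M))
Y(-93, -417) - r(-449) = 753/4 - √(-80 - 449) = 753/4 - √(-529) = 753/4 - 23*I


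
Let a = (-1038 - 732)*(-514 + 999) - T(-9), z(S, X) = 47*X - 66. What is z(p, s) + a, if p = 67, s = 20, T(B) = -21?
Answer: -857555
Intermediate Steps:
z(S, X) = -66 + 47*X
a = -858429 (a = (-1038 - 732)*(-514 + 999) - 1*(-21) = -1770*485 + 21 = -858450 + 21 = -858429)
z(p, s) + a = (-66 + 47*20) - 858429 = (-66 + 940) - 858429 = 874 - 858429 = -857555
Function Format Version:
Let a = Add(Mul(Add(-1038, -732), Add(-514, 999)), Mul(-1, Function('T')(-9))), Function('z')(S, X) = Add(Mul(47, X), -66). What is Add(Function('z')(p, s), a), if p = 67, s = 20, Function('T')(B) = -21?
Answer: -857555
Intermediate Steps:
Function('z')(S, X) = Add(-66, Mul(47, X))
a = -858429 (a = Add(Mul(Add(-1038, -732), Add(-514, 999)), Mul(-1, -21)) = Add(Mul(-1770, 485), 21) = Add(-858450, 21) = -858429)
Add(Function('z')(p, s), a) = Add(Add(-66, Mul(47, 20)), -858429) = Add(Add(-66, 940), -858429) = Add(874, -858429) = -857555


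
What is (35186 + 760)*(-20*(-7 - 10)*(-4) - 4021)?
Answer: -193425426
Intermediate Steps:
(35186 + 760)*(-20*(-7 - 10)*(-4) - 4021) = 35946*(-20*(-17)*(-4) - 4021) = 35946*(340*(-4) - 4021) = 35946*(-1360 - 4021) = 35946*(-5381) = -193425426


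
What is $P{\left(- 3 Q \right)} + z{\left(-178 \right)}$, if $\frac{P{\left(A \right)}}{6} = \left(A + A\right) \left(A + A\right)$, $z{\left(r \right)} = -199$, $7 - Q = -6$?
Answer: $36305$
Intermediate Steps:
$Q = 13$ ($Q = 7 - -6 = 7 + 6 = 13$)
$P{\left(A \right)} = 24 A^{2}$ ($P{\left(A \right)} = 6 \left(A + A\right) \left(A + A\right) = 6 \cdot 2 A 2 A = 6 \cdot 4 A^{2} = 24 A^{2}$)
$P{\left(- 3 Q \right)} + z{\left(-178 \right)} = 24 \left(\left(-3\right) 13\right)^{2} - 199 = 24 \left(-39\right)^{2} - 199 = 24 \cdot 1521 - 199 = 36504 - 199 = 36305$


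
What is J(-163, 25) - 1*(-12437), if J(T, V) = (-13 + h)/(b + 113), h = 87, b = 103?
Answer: 1343233/108 ≈ 12437.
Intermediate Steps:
J(T, V) = 37/108 (J(T, V) = (-13 + 87)/(103 + 113) = 74/216 = 74*(1/216) = 37/108)
J(-163, 25) - 1*(-12437) = 37/108 - 1*(-12437) = 37/108 + 12437 = 1343233/108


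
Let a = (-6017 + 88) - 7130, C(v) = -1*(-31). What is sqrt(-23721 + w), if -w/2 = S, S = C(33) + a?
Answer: sqrt(2335) ≈ 48.322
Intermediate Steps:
C(v) = 31
a = -13059 (a = -5929 - 7130 = -13059)
S = -13028 (S = 31 - 13059 = -13028)
w = 26056 (w = -2*(-13028) = 26056)
sqrt(-23721 + w) = sqrt(-23721 + 26056) = sqrt(2335)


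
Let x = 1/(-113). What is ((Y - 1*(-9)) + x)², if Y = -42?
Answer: 13912900/12769 ≈ 1089.6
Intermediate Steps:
x = -1/113 ≈ -0.0088496
((Y - 1*(-9)) + x)² = ((-42 - 1*(-9)) - 1/113)² = ((-42 + 9) - 1/113)² = (-33 - 1/113)² = (-3730/113)² = 13912900/12769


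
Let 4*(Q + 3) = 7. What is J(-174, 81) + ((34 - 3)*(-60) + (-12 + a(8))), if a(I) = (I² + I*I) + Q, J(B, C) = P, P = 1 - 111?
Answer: -7421/4 ≈ -1855.3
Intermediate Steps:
P = -110
Q = -5/4 (Q = -3 + (¼)*7 = -3 + 7/4 = -5/4 ≈ -1.2500)
J(B, C) = -110
a(I) = -5/4 + 2*I² (a(I) = (I² + I*I) - 5/4 = (I² + I²) - 5/4 = 2*I² - 5/4 = -5/4 + 2*I²)
J(-174, 81) + ((34 - 3)*(-60) + (-12 + a(8))) = -110 + ((34 - 3)*(-60) + (-12 + (-5/4 + 2*8²))) = -110 + (31*(-60) + (-12 + (-5/4 + 2*64))) = -110 + (-1860 + (-12 + (-5/4 + 128))) = -110 + (-1860 + (-12 + 507/4)) = -110 + (-1860 + 459/4) = -110 - 6981/4 = -7421/4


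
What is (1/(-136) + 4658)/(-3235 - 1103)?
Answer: -633487/589968 ≈ -1.0738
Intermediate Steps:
(1/(-136) + 4658)/(-3235 - 1103) = (-1/136 + 4658)/(-4338) = (633487/136)*(-1/4338) = -633487/589968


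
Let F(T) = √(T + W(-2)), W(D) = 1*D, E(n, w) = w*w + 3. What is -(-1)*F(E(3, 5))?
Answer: √26 ≈ 5.0990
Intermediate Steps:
E(n, w) = 3 + w² (E(n, w) = w² + 3 = 3 + w²)
W(D) = D
F(T) = √(-2 + T) (F(T) = √(T - 2) = √(-2 + T))
-(-1)*F(E(3, 5)) = -(-1)*√(-2 + (3 + 5²)) = -(-1)*√(-2 + (3 + 25)) = -(-1)*√(-2 + 28) = -(-1)*√26 = √26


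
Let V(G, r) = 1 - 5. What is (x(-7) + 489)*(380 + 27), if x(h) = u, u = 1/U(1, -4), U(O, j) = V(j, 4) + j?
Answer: 1591777/8 ≈ 1.9897e+5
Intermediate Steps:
V(G, r) = -4
U(O, j) = -4 + j
u = -1/8 (u = 1/(-4 - 4) = 1/(-8) = -1/8 ≈ -0.12500)
x(h) = -1/8
(x(-7) + 489)*(380 + 27) = (-1/8 + 489)*(380 + 27) = (3911/8)*407 = 1591777/8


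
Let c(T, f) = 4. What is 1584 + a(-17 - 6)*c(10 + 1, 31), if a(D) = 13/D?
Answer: 36380/23 ≈ 1581.7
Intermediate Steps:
1584 + a(-17 - 6)*c(10 + 1, 31) = 1584 + (13/(-17 - 6))*4 = 1584 + (13/(-23))*4 = 1584 + (13*(-1/23))*4 = 1584 - 13/23*4 = 1584 - 52/23 = 36380/23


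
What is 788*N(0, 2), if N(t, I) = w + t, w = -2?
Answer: -1576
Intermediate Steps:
N(t, I) = -2 + t
788*N(0, 2) = 788*(-2 + 0) = 788*(-2) = -1576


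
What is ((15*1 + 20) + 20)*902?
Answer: 49610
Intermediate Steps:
((15*1 + 20) + 20)*902 = ((15 + 20) + 20)*902 = (35 + 20)*902 = 55*902 = 49610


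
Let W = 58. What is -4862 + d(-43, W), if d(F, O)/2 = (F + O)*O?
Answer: -3122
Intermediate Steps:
d(F, O) = 2*O*(F + O) (d(F, O) = 2*((F + O)*O) = 2*(O*(F + O)) = 2*O*(F + O))
-4862 + d(-43, W) = -4862 + 2*58*(-43 + 58) = -4862 + 2*58*15 = -4862 + 1740 = -3122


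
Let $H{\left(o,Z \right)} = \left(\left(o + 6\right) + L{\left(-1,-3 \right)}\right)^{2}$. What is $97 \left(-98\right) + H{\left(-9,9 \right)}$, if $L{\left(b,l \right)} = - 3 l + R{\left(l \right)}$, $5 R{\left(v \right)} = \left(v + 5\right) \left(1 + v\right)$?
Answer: $- \frac{236974}{25} \approx -9479.0$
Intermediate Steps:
$R{\left(v \right)} = \frac{\left(1 + v\right) \left(5 + v\right)}{5}$ ($R{\left(v \right)} = \frac{\left(v + 5\right) \left(1 + v\right)}{5} = \frac{\left(5 + v\right) \left(1 + v\right)}{5} = \frac{\left(1 + v\right) \left(5 + v\right)}{5}$)
$L{\left(b,l \right)} = 1 - \frac{9 l}{5} + \frac{l^{2}}{5}$ ($L{\left(b,l \right)} = - 3 l + \left(1 + \frac{l^{2}}{5} + \frac{6 l}{5}\right) = 1 - \frac{9 l}{5} + \frac{l^{2}}{5}$)
$H{\left(o,Z \right)} = \left(\frac{71}{5} + o\right)^{2}$ ($H{\left(o,Z \right)} = \left(\left(o + 6\right) + \left(1 - - \frac{27}{5} + \frac{\left(-3\right)^{2}}{5}\right)\right)^{2} = \left(\left(6 + o\right) + \left(1 + \frac{27}{5} + \frac{1}{5} \cdot 9\right)\right)^{2} = \left(\left(6 + o\right) + \left(1 + \frac{27}{5} + \frac{9}{5}\right)\right)^{2} = \left(\left(6 + o\right) + \frac{41}{5}\right)^{2} = \left(\frac{71}{5} + o\right)^{2}$)
$97 \left(-98\right) + H{\left(-9,9 \right)} = 97 \left(-98\right) + \frac{\left(71 + 5 \left(-9\right)\right)^{2}}{25} = -9506 + \frac{\left(71 - 45\right)^{2}}{25} = -9506 + \frac{26^{2}}{25} = -9506 + \frac{1}{25} \cdot 676 = -9506 + \frac{676}{25} = - \frac{236974}{25}$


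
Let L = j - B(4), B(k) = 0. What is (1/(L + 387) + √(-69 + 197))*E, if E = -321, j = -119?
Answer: -321/268 - 2568*√2 ≈ -3632.9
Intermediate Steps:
L = -119 (L = -119 - 1*0 = -119 + 0 = -119)
(1/(L + 387) + √(-69 + 197))*E = (1/(-119 + 387) + √(-69 + 197))*(-321) = (1/268 + √128)*(-321) = (1/268 + 8*√2)*(-321) = -321/268 - 2568*√2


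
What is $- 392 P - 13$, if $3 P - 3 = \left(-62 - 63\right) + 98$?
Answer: $3123$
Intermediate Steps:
$P = -8$ ($P = 1 + \frac{\left(-62 - 63\right) + 98}{3} = 1 + \frac{-125 + 98}{3} = 1 + \frac{1}{3} \left(-27\right) = 1 - 9 = -8$)
$- 392 P - 13 = \left(-392\right) \left(-8\right) - 13 = 3136 - 13 = 3123$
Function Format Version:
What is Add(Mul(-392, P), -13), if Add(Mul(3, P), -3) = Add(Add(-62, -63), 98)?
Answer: 3123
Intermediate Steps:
P = -8 (P = Add(1, Mul(Rational(1, 3), Add(Add(-62, -63), 98))) = Add(1, Mul(Rational(1, 3), Add(-125, 98))) = Add(1, Mul(Rational(1, 3), -27)) = Add(1, -9) = -8)
Add(Mul(-392, P), -13) = Add(Mul(-392, -8), -13) = Add(3136, -13) = 3123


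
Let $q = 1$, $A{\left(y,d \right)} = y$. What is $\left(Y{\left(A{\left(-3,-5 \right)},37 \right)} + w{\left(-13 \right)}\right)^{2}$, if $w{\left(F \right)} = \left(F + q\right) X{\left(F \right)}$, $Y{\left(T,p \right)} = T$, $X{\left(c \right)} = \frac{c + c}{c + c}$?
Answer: $225$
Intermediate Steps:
$X{\left(c \right)} = 1$ ($X{\left(c \right)} = \frac{2 c}{2 c} = 2 c \frac{1}{2 c} = 1$)
$w{\left(F \right)} = 1 + F$ ($w{\left(F \right)} = \left(F + 1\right) 1 = \left(1 + F\right) 1 = 1 + F$)
$\left(Y{\left(A{\left(-3,-5 \right)},37 \right)} + w{\left(-13 \right)}\right)^{2} = \left(-3 + \left(1 - 13\right)\right)^{2} = \left(-3 - 12\right)^{2} = \left(-15\right)^{2} = 225$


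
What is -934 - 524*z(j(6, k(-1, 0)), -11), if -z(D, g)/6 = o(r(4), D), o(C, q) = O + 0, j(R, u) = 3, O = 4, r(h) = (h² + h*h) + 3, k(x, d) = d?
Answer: 11642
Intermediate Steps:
r(h) = 3 + 2*h² (r(h) = (h² + h²) + 3 = 2*h² + 3 = 3 + 2*h²)
o(C, q) = 4 (o(C, q) = 4 + 0 = 4)
z(D, g) = -24 (z(D, g) = -6*4 = -24)
-934 - 524*z(j(6, k(-1, 0)), -11) = -934 - 524*(-24) = -934 + 12576 = 11642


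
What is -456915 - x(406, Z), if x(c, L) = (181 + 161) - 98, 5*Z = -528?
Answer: -457159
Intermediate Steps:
Z = -528/5 (Z = (1/5)*(-528) = -528/5 ≈ -105.60)
x(c, L) = 244 (x(c, L) = 342 - 98 = 244)
-456915 - x(406, Z) = -456915 - 1*244 = -456915 - 244 = -457159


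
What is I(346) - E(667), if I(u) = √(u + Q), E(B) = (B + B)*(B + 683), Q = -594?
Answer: -1800900 + 2*I*√62 ≈ -1.8009e+6 + 15.748*I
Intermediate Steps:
E(B) = 2*B*(683 + B) (E(B) = (2*B)*(683 + B) = 2*B*(683 + B))
I(u) = √(-594 + u) (I(u) = √(u - 594) = √(-594 + u))
I(346) - E(667) = √(-594 + 346) - 2*667*(683 + 667) = √(-248) - 2*667*1350 = 2*I*√62 - 1*1800900 = 2*I*√62 - 1800900 = -1800900 + 2*I*√62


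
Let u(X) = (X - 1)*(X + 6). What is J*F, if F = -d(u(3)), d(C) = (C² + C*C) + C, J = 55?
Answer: -36630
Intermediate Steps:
u(X) = (-1 + X)*(6 + X)
d(C) = C + 2*C² (d(C) = (C² + C²) + C = 2*C² + C = C + 2*C²)
F = -666 (F = -(-6 + 3² + 5*3)*(1 + 2*(-6 + 3² + 5*3)) = -(-6 + 9 + 15)*(1 + 2*(-6 + 9 + 15)) = -18*(1 + 2*18) = -18*(1 + 36) = -18*37 = -1*666 = -666)
J*F = 55*(-666) = -36630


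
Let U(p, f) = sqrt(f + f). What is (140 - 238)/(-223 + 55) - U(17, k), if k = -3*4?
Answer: 7/12 - 2*I*sqrt(6) ≈ 0.58333 - 4.899*I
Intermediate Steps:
k = -12
U(p, f) = sqrt(2)*sqrt(f) (U(p, f) = sqrt(2*f) = sqrt(2)*sqrt(f))
(140 - 238)/(-223 + 55) - U(17, k) = (140 - 238)/(-223 + 55) - sqrt(2)*sqrt(-12) = -98/(-168) - sqrt(2)*2*I*sqrt(3) = -98*(-1/168) - 2*I*sqrt(6) = 7/12 - 2*I*sqrt(6)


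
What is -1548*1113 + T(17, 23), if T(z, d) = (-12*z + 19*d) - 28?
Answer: -1722719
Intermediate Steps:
T(z, d) = -28 - 12*z + 19*d
-1548*1113 + T(17, 23) = -1548*1113 + (-28 - 12*17 + 19*23) = -1722924 + (-28 - 204 + 437) = -1722924 + 205 = -1722719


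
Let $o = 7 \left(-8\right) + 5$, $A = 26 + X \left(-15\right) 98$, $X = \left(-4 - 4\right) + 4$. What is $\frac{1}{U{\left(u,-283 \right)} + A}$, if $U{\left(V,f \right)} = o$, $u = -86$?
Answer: $\frac{1}{5855} \approx 0.00017079$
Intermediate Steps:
$X = -4$ ($X = -8 + 4 = -4$)
$A = 5906$ ($A = 26 + \left(-4\right) \left(-15\right) 98 = 26 + 60 \cdot 98 = 26 + 5880 = 5906$)
$o = -51$ ($o = -56 + 5 = -51$)
$U{\left(V,f \right)} = -51$
$\frac{1}{U{\left(u,-283 \right)} + A} = \frac{1}{-51 + 5906} = \frac{1}{5855}$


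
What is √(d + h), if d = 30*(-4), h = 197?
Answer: √77 ≈ 8.7750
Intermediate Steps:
d = -120
√(d + h) = √(-120 + 197) = √77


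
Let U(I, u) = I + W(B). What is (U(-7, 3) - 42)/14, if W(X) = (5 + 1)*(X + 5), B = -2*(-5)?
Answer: 41/14 ≈ 2.9286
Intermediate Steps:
B = 10
W(X) = 30 + 6*X (W(X) = 6*(5 + X) = 30 + 6*X)
U(I, u) = 90 + I (U(I, u) = I + (30 + 6*10) = I + (30 + 60) = I + 90 = 90 + I)
(U(-7, 3) - 42)/14 = ((90 - 7) - 42)/14 = (83 - 42)*(1/14) = 41*(1/14) = 41/14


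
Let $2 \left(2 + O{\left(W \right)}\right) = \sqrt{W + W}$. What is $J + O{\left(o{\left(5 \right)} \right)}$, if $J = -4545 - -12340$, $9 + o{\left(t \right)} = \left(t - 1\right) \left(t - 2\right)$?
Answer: $7793 + \frac{\sqrt{6}}{2} \approx 7794.2$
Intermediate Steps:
$o{\left(t \right)} = -9 + \left(-1 + t\right) \left(-2 + t\right)$ ($o{\left(t \right)} = -9 + \left(t - 1\right) \left(t - 2\right) = -9 + \left(-1 + t\right) \left(-2 + t\right)$)
$O{\left(W \right)} = -2 + \frac{\sqrt{2} \sqrt{W}}{2}$ ($O{\left(W \right)} = -2 + \frac{\sqrt{W + W}}{2} = -2 + \frac{\sqrt{2 W}}{2} = -2 + \frac{\sqrt{2} \sqrt{W}}{2}$)
$J = 7795$ ($J = -4545 + 12340 = 7795$)
$J + O{\left(o{\left(5 \right)} \right)} = 7795 - \left(2 - \frac{\sqrt{2} \sqrt{-7 + 5^{2} - 15}}{2}\right) = 7795 - \left(2 - \frac{\sqrt{2} \sqrt{-7 + 25 - 15}}{2}\right) = 7795 - \left(2 - \frac{\sqrt{2} \sqrt{3}}{2}\right) = 7795 - \left(2 - \frac{\sqrt{6}}{2}\right) = 7793 + \frac{\sqrt{6}}{2}$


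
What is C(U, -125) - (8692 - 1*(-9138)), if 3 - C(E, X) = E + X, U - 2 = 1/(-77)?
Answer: -1363207/77 ≈ -17704.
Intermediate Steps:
U = 153/77 (U = 2 + 1/(-77) = 2 - 1/77 = 153/77 ≈ 1.9870)
C(E, X) = 3 - E - X (C(E, X) = 3 - (E + X) = 3 + (-E - X) = 3 - E - X)
C(U, -125) - (8692 - 1*(-9138)) = (3 - 1*153/77 - 1*(-125)) - (8692 - 1*(-9138)) = (3 - 153/77 + 125) - (8692 + 9138) = 9703/77 - 1*17830 = 9703/77 - 17830 = -1363207/77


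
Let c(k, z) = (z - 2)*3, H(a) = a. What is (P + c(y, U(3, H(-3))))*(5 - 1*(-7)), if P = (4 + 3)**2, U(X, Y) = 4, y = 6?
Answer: 660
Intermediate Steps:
P = 49 (P = 7**2 = 49)
c(k, z) = -6 + 3*z (c(k, z) = (-2 + z)*3 = -6 + 3*z)
(P + c(y, U(3, H(-3))))*(5 - 1*(-7)) = (49 + (-6 + 3*4))*(5 - 1*(-7)) = (49 + (-6 + 12))*(5 + 7) = (49 + 6)*12 = 55*12 = 660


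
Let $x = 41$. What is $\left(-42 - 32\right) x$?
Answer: $-3034$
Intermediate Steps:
$\left(-42 - 32\right) x = \left(-42 - 32\right) 41 = \left(-74\right) 41 = -3034$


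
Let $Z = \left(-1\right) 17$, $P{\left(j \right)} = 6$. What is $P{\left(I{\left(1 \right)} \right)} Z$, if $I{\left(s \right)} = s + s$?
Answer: $-102$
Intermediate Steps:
$I{\left(s \right)} = 2 s$
$Z = -17$
$P{\left(I{\left(1 \right)} \right)} Z = 6 \left(-17\right) = -102$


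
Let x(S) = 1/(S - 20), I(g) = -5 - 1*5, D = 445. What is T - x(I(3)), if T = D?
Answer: 13351/30 ≈ 445.03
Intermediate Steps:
I(g) = -10 (I(g) = -5 - 5 = -10)
T = 445
x(S) = 1/(-20 + S)
T - x(I(3)) = 445 - 1/(-20 - 10) = 445 - 1/(-30) = 445 - 1*(-1/30) = 445 + 1/30 = 13351/30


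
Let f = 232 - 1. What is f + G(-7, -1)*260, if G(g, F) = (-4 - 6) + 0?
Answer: -2369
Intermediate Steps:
f = 231
G(g, F) = -10 (G(g, F) = -10 + 0 = -10)
f + G(-7, -1)*260 = 231 - 10*260 = 231 - 2600 = -2369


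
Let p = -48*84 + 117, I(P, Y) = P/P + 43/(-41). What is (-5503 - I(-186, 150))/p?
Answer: 25069/17835 ≈ 1.4056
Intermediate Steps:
I(P, Y) = -2/41 (I(P, Y) = 1 + 43*(-1/41) = 1 - 43/41 = -2/41)
p = -3915 (p = -4032 + 117 = -3915)
(-5503 - I(-186, 150))/p = (-5503 - 1*(-2/41))/(-3915) = (-5503 + 2/41)*(-1/3915) = -225621/41*(-1/3915) = 25069/17835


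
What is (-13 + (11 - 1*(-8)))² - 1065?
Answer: -1029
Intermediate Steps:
(-13 + (11 - 1*(-8)))² - 1065 = (-13 + (11 + 8))² - 1065 = (-13 + 19)² - 1065 = 6² - 1065 = 36 - 1065 = -1029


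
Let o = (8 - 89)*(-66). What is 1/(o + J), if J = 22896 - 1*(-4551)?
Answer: 1/32793 ≈ 3.0494e-5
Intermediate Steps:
o = 5346 (o = -81*(-66) = 5346)
J = 27447 (J = 22896 + 4551 = 27447)
1/(o + J) = 1/(5346 + 27447) = 1/32793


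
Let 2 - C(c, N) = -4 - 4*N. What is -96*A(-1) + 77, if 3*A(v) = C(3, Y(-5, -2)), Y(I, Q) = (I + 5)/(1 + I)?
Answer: -115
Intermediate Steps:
Y(I, Q) = (5 + I)/(1 + I)
C(c, N) = 6 + 4*N (C(c, N) = 2 - (-4 - 4*N) = 2 + (4 + 4*N) = 6 + 4*N)
A(v) = 2 (A(v) = (6 + 4*((5 - 5)/(1 - 5)))/3 = (6 + 4*(0/(-4)))/3 = (6 + 4*(-¼*0))/3 = (6 + 4*0)/3 = (6 + 0)/3 = (⅓)*6 = 2)
-96*A(-1) + 77 = -96*2 + 77 = -192 + 77 = -115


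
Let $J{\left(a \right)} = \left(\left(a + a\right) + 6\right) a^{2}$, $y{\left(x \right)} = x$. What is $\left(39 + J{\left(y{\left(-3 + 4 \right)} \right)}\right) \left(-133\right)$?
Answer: $-6251$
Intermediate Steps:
$J{\left(a \right)} = a^{2} \left(6 + 2 a\right)$ ($J{\left(a \right)} = \left(2 a + 6\right) a^{2} = \left(6 + 2 a\right) a^{2} = a^{2} \left(6 + 2 a\right)$)
$\left(39 + J{\left(y{\left(-3 + 4 \right)} \right)}\right) \left(-133\right) = \left(39 + 2 \left(-3 + 4\right)^{2} \left(3 + \left(-3 + 4\right)\right)\right) \left(-133\right) = \left(39 + 2 \cdot 1^{2} \left(3 + 1\right)\right) \left(-133\right) = \left(39 + 2 \cdot 1 \cdot 4\right) \left(-133\right) = \left(39 + 8\right) \left(-133\right) = 47 \left(-133\right) = -6251$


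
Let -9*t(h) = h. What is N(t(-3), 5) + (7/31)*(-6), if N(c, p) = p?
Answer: 113/31 ≈ 3.6452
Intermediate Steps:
t(h) = -h/9
N(t(-3), 5) + (7/31)*(-6) = 5 + (7/31)*(-6) = 5 - 42/31 = 113/31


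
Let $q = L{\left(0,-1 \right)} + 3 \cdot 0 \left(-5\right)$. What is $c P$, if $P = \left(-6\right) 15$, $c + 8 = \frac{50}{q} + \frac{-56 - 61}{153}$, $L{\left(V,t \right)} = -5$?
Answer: $\frac{28710}{17} \approx 1688.8$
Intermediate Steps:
$q = -5$ ($q = -5 + 3 \cdot 0 \left(-5\right) = -5 + 3 \cdot 0 = -5 + 0 = -5$)
$c = - \frac{319}{17}$ ($c = -8 + \left(\frac{50}{-5} + \frac{-56 - 61}{153}\right) = -8 + \left(50 \left(- \frac{1}{5}\right) - \frac{13}{17}\right) = -8 - \frac{183}{17} = - \frac{319}{17} \approx -18.765$)
$P = -90$
$c P = \left(- \frac{319}{17}\right) \left(-90\right) = \frac{28710}{17}$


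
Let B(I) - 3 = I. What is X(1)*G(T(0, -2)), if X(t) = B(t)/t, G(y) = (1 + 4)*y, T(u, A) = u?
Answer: 0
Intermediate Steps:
B(I) = 3 + I
G(y) = 5*y
X(t) = (3 + t)/t
X(1)*G(T(0, -2)) = ((3 + 1)/1)*(5*0) = (1*4)*0 = 4*0 = 0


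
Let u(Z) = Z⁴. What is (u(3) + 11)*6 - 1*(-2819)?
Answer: 3371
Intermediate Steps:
(u(3) + 11)*6 - 1*(-2819) = (3⁴ + 11)*6 - 1*(-2819) = (81 + 11)*6 + 2819 = 92*6 + 2819 = 552 + 2819 = 3371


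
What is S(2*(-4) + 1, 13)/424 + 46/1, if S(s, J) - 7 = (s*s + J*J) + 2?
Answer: 19731/424 ≈ 46.535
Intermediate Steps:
S(s, J) = 9 + J² + s² (S(s, J) = 7 + ((s*s + J*J) + 2) = 7 + ((s² + J²) + 2) = 7 + ((J² + s²) + 2) = 7 + (2 + J² + s²) = 9 + J² + s²)
S(2*(-4) + 1, 13)/424 + 46/1 = (9 + 13² + (2*(-4) + 1)²)/424 + 46/1 = (9 + 169 + (-8 + 1)²)*(1/424) + 46*1 = (9 + 169 + (-7)²)*(1/424) + 46 = (9 + 169 + 49)*(1/424) + 46 = 227*(1/424) + 46 = 227/424 + 46 = 19731/424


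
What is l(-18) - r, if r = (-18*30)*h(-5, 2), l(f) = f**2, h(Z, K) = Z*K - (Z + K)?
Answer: -3456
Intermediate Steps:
h(Z, K) = -K - Z + K*Z (h(Z, K) = K*Z - (K + Z) = K*Z + (-K - Z) = -K - Z + K*Z)
r = 3780 (r = (-18*30)*(-1*2 - 1*(-5) + 2*(-5)) = -540*(-2 + 5 - 10) = -540*(-7) = 3780)
l(-18) - r = (-18)**2 - 1*3780 = 324 - 3780 = -3456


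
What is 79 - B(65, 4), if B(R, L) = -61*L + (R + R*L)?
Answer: -2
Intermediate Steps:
B(R, L) = R - 61*L + L*R (B(R, L) = -61*L + (R + L*R) = R - 61*L + L*R)
79 - B(65, 4) = 79 - (65 - 61*4 + 4*65) = 79 - (65 - 244 + 260) = 79 - 1*81 = 79 - 81 = -2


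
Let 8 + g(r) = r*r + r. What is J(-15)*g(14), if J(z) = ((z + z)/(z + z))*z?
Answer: -3030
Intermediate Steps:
g(r) = -8 + r + r**2 (g(r) = -8 + (r*r + r) = -8 + (r**2 + r) = -8 + (r + r**2) = -8 + r + r**2)
J(z) = z (J(z) = ((2*z)/((2*z)))*z = ((2*z)*(1/(2*z)))*z = 1*z = z)
J(-15)*g(14) = -15*(-8 + 14 + 14**2) = -15*(-8 + 14 + 196) = -15*202 = -3030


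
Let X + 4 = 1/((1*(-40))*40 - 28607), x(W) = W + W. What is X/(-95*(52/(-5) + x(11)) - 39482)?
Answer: 120829/1225920888 ≈ 9.8562e-5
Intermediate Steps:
x(W) = 2*W
X = -120829/30207 (X = -4 + 1/((1*(-40))*40 - 28607) = -4 + 1/(-40*40 - 28607) = -4 + 1/(-1600 - 28607) = -4 + 1/(-30207) = -4 - 1/30207 = -120829/30207 ≈ -4.0000)
X/(-95*(52/(-5) + x(11)) - 39482) = -120829/(30207*(-95*(52/(-5) + 2*11) - 39482)) = -120829/(30207*(-95*(52*(-⅕) + 22) - 39482)) = -120829/(30207*(-95*(-52/5 + 22) - 39482)) = -120829/(30207*(-95*58/5 - 39482)) = -120829/(30207*(-1102 - 39482)) = -120829/30207/(-40584) = -120829/30207*(-1/40584) = 120829/1225920888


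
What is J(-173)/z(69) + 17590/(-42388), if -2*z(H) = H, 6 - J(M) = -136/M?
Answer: -143219891/252992778 ≈ -0.56610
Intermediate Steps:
J(M) = 6 + 136/M (J(M) = 6 - (-136)/M = 6 + 136/M)
z(H) = -H/2
J(-173)/z(69) + 17590/(-42388) = (6 + 136/(-173))/((-½*69)) + 17590/(-42388) = (6 + 136*(-1/173))/(-69/2) + 17590*(-1/42388) = (6 - 136/173)*(-2/69) - 8795/21194 = (902/173)*(-2/69) - 8795/21194 = -1804/11937 - 8795/21194 = -143219891/252992778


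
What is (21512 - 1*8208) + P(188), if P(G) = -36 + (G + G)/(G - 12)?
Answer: 291943/22 ≈ 13270.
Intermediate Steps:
P(G) = -36 + 2*G/(-12 + G) (P(G) = -36 + (2*G)/(-12 + G) = -36 + 2*G/(-12 + G))
(21512 - 1*8208) + P(188) = (21512 - 1*8208) + 2*(216 - 17*188)/(-12 + 188) = (21512 - 8208) + 2*(216 - 3196)/176 = 13304 + 2*(1/176)*(-2980) = 13304 - 745/22 = 291943/22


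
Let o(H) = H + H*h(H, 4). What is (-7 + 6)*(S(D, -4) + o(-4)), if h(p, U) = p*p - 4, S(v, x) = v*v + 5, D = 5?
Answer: 22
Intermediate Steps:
S(v, x) = 5 + v² (S(v, x) = v² + 5 = 5 + v²)
h(p, U) = -4 + p² (h(p, U) = p² - 4 = -4 + p²)
o(H) = H + H*(-4 + H²)
(-7 + 6)*(S(D, -4) + o(-4)) = (-7 + 6)*((5 + 5²) - 4*(-3 + (-4)²)) = -((5 + 25) - 4*(-3 + 16)) = -(30 - 4*13) = -(30 - 52) = -1*(-22) = 22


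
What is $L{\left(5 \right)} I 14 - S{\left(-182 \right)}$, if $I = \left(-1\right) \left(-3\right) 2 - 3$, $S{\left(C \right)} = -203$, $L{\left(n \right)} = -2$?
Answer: $119$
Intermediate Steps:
$I = 3$ ($I = 3 \cdot 2 - 3 = 6 - 3 = 3$)
$L{\left(5 \right)} I 14 - S{\left(-182 \right)} = \left(-2\right) 3 \cdot 14 - -203 = \left(-6\right) 14 + 203 = -84 + 203 = 119$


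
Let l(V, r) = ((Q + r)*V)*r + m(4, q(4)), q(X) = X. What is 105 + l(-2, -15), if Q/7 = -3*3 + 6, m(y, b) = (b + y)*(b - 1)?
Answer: -951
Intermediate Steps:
m(y, b) = (-1 + b)*(b + y) (m(y, b) = (b + y)*(-1 + b) = (-1 + b)*(b + y))
Q = -21 (Q = 7*(-3*3 + 6) = 7*(-9 + 6) = 7*(-3) = -21)
l(V, r) = 24 + V*r*(-21 + r) (l(V, r) = ((-21 + r)*V)*r + (4**2 - 1*4 - 1*4 + 4*4) = (V*(-21 + r))*r + (16 - 4 - 4 + 16) = V*r*(-21 + r) + 24 = 24 + V*r*(-21 + r))
105 + l(-2, -15) = 105 + (24 - 2*(-15)**2 - 21*(-2)*(-15)) = 105 + (24 - 2*225 - 630) = 105 + (24 - 450 - 630) = 105 - 1056 = -951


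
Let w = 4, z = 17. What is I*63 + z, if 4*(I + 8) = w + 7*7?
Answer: 1391/4 ≈ 347.75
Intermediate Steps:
I = 21/4 (I = -8 + (4 + 7*7)/4 = -8 + (4 + 49)/4 = -8 + (1/4)*53 = -8 + 53/4 = 21/4 ≈ 5.2500)
I*63 + z = (21/4)*63 + 17 = 1323/4 + 17 = 1391/4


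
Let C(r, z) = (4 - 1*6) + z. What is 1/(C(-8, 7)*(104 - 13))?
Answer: 1/455 ≈ 0.0021978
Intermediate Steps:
C(r, z) = -2 + z (C(r, z) = (4 - 6) + z = -2 + z)
1/(C(-8, 7)*(104 - 13)) = 1/((-2 + 7)*(104 - 13)) = 1/(5*91) = 1/455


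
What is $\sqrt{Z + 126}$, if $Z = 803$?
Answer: $\sqrt{929} \approx 30.479$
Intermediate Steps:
$\sqrt{Z + 126} = \sqrt{803 + 126} = \sqrt{929}$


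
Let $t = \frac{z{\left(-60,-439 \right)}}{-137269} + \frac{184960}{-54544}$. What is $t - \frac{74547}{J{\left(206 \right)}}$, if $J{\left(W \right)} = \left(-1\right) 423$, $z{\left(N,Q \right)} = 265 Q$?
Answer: $\frac{3820088573568}{21993650987} \approx 173.69$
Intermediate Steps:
$J{\left(W \right)} = -423$
$t = - \frac{1190243625}{467950021}$ ($t = \frac{265 \left(-439\right)}{-137269} + \frac{184960}{-54544} = \left(-116335\right) \left(- \frac{1}{137269}\right) + 184960 \left(- \frac{1}{54544}\right) = \frac{116335}{137269} - \frac{11560}{3409} = - \frac{1190243625}{467950021} \approx -2.5435$)
$t - \frac{74547}{J{\left(206 \right)}} = - \frac{1190243625}{467950021} - \frac{74547}{-423} = - \frac{1190243625}{467950021} - - \frac{8283}{47} = - \frac{1190243625}{467950021} + \frac{8283}{47} = \frac{3820088573568}{21993650987}$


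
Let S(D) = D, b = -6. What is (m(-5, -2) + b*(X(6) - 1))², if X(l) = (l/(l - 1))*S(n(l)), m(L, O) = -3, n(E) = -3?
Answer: 15129/25 ≈ 605.16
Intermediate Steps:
X(l) = -3*l/(-1 + l) (X(l) = (l/(l - 1))*(-3) = (l/(-1 + l))*(-3) = -3*l/(-1 + l))
(m(-5, -2) + b*(X(6) - 1))² = (-3 - 6*(-3*6/(-1 + 6) - 1))² = (-3 - 6*(-3*6/5 - 1))² = (-3 - 6*(-3*6*⅕ - 1))² = (-3 - 6*(-18/5 - 1))² = (-3 - 6*(-23/5))² = (-3 + 138/5)² = (123/5)² = 15129/25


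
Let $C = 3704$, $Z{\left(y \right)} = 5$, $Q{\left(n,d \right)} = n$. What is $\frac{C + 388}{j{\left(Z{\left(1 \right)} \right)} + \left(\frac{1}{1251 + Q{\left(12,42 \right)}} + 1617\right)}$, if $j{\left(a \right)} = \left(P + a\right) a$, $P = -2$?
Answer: $\frac{5168196}{2061217} \approx 2.5074$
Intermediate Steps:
$j{\left(a \right)} = a \left(-2 + a\right)$ ($j{\left(a \right)} = \left(-2 + a\right) a = a \left(-2 + a\right)$)
$\frac{C + 388}{j{\left(Z{\left(1 \right)} \right)} + \left(\frac{1}{1251 + Q{\left(12,42 \right)}} + 1617\right)} = \frac{3704 + 388}{5 \left(-2 + 5\right) + \left(\frac{1}{1251 + 12} + 1617\right)} = \frac{4092}{5 \cdot 3 + \left(\frac{1}{1263} + 1617\right)} = \frac{4092}{15 + \left(\frac{1}{1263} + 1617\right)} = \frac{4092}{15 + \frac{2042272}{1263}} = \frac{4092}{\frac{2061217}{1263}} = 4092 \cdot \frac{1263}{2061217} = \frac{5168196}{2061217}$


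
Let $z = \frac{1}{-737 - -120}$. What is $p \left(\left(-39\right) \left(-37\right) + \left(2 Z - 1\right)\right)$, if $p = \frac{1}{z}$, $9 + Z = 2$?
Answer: $-881076$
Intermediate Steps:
$Z = -7$ ($Z = -9 + 2 = -7$)
$z = - \frac{1}{617}$ ($z = \frac{1}{-737 + 120} = \frac{1}{-617} = - \frac{1}{617} \approx -0.0016207$)
$p = -617$ ($p = \frac{1}{- \frac{1}{617}} = -617$)
$p \left(\left(-39\right) \left(-37\right) + \left(2 Z - 1\right)\right) = - 617 \left(\left(-39\right) \left(-37\right) + \left(2 \left(-7\right) - 1\right)\right) = - 617 \left(1443 - 15\right) = \left(-617\right) 1428 = -881076$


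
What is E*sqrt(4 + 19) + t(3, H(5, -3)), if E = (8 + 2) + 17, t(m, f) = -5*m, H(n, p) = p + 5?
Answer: -15 + 27*sqrt(23) ≈ 114.49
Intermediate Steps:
H(n, p) = 5 + p
E = 27 (E = 10 + 17 = 27)
E*sqrt(4 + 19) + t(3, H(5, -3)) = 27*sqrt(4 + 19) - 5*3 = 27*sqrt(23) - 15 = -15 + 27*sqrt(23)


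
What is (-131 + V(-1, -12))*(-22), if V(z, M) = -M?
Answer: 2618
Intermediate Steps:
(-131 + V(-1, -12))*(-22) = (-131 - 1*(-12))*(-22) = (-131 + 12)*(-22) = -119*(-22) = 2618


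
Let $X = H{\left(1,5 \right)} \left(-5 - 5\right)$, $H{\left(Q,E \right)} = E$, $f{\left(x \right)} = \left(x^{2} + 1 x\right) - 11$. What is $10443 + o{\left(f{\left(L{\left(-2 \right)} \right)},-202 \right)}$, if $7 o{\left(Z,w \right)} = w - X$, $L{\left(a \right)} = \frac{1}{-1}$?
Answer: $\frac{72949}{7} \approx 10421.0$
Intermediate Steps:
$L{\left(a \right)} = -1$
$f{\left(x \right)} = -11 + x + x^{2}$ ($f{\left(x \right)} = \left(x^{2} + x\right) - 11 = \left(x + x^{2}\right) - 11 = -11 + x + x^{2}$)
$X = -50$ ($X = 5 \left(-5 - 5\right) = 5 \left(-10\right) = -50$)
$o{\left(Z,w \right)} = \frac{50}{7} + \frac{w}{7}$ ($o{\left(Z,w \right)} = \frac{w - -50}{7} = \frac{w + 50}{7} = \frac{50 + w}{7} = \frac{50}{7} + \frac{w}{7}$)
$10443 + o{\left(f{\left(L{\left(-2 \right)} \right)},-202 \right)} = 10443 + \left(\frac{50}{7} + \frac{1}{7} \left(-202\right)\right) = 10443 + \left(\frac{50}{7} - \frac{202}{7}\right) = 10443 - \frac{152}{7} = \frac{72949}{7}$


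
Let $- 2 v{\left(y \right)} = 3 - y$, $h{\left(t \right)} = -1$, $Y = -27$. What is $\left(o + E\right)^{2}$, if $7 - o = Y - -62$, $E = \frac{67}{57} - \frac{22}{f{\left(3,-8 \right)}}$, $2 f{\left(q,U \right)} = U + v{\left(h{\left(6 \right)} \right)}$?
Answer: $\frac{40844881}{81225} \approx 502.86$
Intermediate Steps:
$v{\left(y \right)} = - \frac{3}{2} + \frac{y}{2}$ ($v{\left(y \right)} = - \frac{3 - y}{2} = - \frac{3}{2} + \frac{y}{2}$)
$f{\left(q,U \right)} = -1 + \frac{U}{2}$ ($f{\left(q,U \right)} = \frac{U + \left(- \frac{3}{2} + \frac{1}{2} \left(-1\right)\right)}{2} = \frac{U - 2}{2} = \frac{-2 + U}{2} = -1 + \frac{U}{2}$)
$E = \frac{1589}{285}$ ($E = \frac{67}{57} - \frac{22}{-1 + \frac{1}{2} \left(-8\right)} = 67 \cdot \frac{1}{57} - \frac{22}{-1 - 4} = \frac{67}{57} - \frac{22}{-5} = \frac{67}{57} - - \frac{22}{5} = \frac{67}{57} + \frac{22}{5} = \frac{1589}{285} \approx 5.5754$)
$o = -28$ ($o = 7 - \left(-27 - -62\right) = 7 - \left(-27 + 62\right) = 7 - 35 = -28$)
$\left(o + E\right)^{2} = \left(-28 + \frac{1589}{285}\right)^{2} = \left(- \frac{6391}{285}\right)^{2} = \frac{40844881}{81225}$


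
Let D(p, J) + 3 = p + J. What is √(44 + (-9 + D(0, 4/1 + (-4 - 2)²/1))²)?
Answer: 6*√23 ≈ 28.775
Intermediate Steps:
D(p, J) = -3 + J + p (D(p, J) = -3 + (p + J) = -3 + (J + p) = -3 + J + p)
√(44 + (-9 + D(0, 4/1 + (-4 - 2)²/1))²) = √(44 + (-9 + (-3 + (4/1 + (-4 - 2)²/1) + 0))²) = √(44 + (-9 + (-3 + (4*1 + (-6)²*1) + 0))²) = √(44 + (-9 + (-3 + (4 + 36*1) + 0))²) = √(44 + (-9 + (-3 + (4 + 36) + 0))²) = √(44 + (-9 + (-3 + 40 + 0))²) = √(44 + (-9 + 37)²) = √(44 + 28²) = √(44 + 784) = √828 = 6*√23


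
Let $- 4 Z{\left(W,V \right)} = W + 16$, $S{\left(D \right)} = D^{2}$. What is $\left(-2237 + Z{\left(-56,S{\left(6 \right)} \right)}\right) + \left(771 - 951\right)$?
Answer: $-2407$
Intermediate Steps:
$Z{\left(W,V \right)} = -4 - \frac{W}{4}$ ($Z{\left(W,V \right)} = - \frac{W + 16}{4} = - \frac{16 + W}{4} = -4 - \frac{W}{4}$)
$\left(-2237 + Z{\left(-56,S{\left(6 \right)} \right)}\right) + \left(771 - 951\right) = \left(-2237 - -10\right) + \left(771 - 951\right) = \left(-2237 + \left(-4 + 14\right)\right) + \left(771 - 951\right) = \left(-2237 + 10\right) - 180 = -2227 - 180 = -2407$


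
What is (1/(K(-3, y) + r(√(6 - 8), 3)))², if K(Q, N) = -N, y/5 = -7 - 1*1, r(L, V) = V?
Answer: 1/1849 ≈ 0.00054083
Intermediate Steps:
y = -40 (y = 5*(-7 - 1*1) = 5*(-7 - 1) = 5*(-8) = -40)
(1/(K(-3, y) + r(√(6 - 8), 3)))² = (1/(-1*(-40) + 3))² = (1/(40 + 3))² = (1/43)² = 1/1849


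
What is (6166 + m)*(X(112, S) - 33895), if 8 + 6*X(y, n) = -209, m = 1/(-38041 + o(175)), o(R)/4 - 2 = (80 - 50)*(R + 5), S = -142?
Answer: -20628631320799/98598 ≈ -2.0922e+8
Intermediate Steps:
o(R) = 608 + 120*R (o(R) = 8 + 4*((80 - 50)*(R + 5)) = 8 + 4*(30*(5 + R)) = 8 + 4*(150 + 30*R) = 8 + (600 + 120*R) = 608 + 120*R)
m = -1/16433 (m = 1/(-38041 + (608 + 120*175)) = 1/(-38041 + (608 + 21000)) = 1/(-38041 + 21608) = 1/(-16433) = -1/16433 ≈ -6.0853e-5)
X(y, n) = -217/6 (X(y, n) = -4/3 + (1/6)*(-209) = -4/3 - 209/6 = -217/6)
(6166 + m)*(X(112, S) - 33895) = (6166 - 1/16433)*(-217/6 - 33895) = (101325877/16433)*(-203587/6) = -20628631320799/98598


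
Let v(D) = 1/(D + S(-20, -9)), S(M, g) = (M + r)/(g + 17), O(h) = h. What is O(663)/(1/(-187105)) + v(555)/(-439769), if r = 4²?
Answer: -60499958932899917/487703821 ≈ -1.2405e+8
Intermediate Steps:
r = 16
S(M, g) = (16 + M)/(17 + g) (S(M, g) = (M + 16)/(g + 17) = (16 + M)/(17 + g))
v(D) = 1/(-½ + D) (v(D) = 1/(D + (16 - 20)/(17 - 9)) = 1/(D - 4/8) = 1/(D + (⅛)*(-4)) = 1/(D - ½) = 1/(-½ + D))
O(663)/(1/(-187105)) + v(555)/(-439769) = 663/(1/(-187105)) + (2/(-1 + 2*555))/(-439769) = 663/(-1/187105) + (2/(-1 + 1110))*(-1/439769) = 663*(-187105) + (2/1109)*(-1/439769) = -124050615 + (2*(1/1109))*(-1/439769) = -124050615 + (2/1109)*(-1/439769) = -124050615 - 2/487703821 = -60499958932899917/487703821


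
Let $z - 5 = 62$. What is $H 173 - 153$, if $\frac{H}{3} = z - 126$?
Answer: $-30774$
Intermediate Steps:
$z = 67$ ($z = 5 + 62 = 67$)
$H = -177$ ($H = 3 \left(67 - 126\right) = 3 \left(-59\right) = -177$)
$H 173 - 153 = \left(-177\right) 173 - 153 = -30621 - 153 = -30774$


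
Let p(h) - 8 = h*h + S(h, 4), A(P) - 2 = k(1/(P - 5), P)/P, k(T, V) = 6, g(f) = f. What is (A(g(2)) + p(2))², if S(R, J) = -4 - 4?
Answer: 81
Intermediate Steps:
A(P) = 2 + 6/P
S(R, J) = -8
p(h) = h² (p(h) = 8 + (h*h - 8) = 8 + (h² - 8) = 8 + (-8 + h²) = h²)
(A(g(2)) + p(2))² = ((2 + 6/2) + 2²)² = ((2 + 6*(½)) + 4)² = ((2 + 3) + 4)² = (5 + 4)² = 9² = 81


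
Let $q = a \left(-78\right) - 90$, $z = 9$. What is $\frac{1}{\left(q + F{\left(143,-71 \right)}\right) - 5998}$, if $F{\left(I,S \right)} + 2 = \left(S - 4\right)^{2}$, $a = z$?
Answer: $- \frac{1}{1167} \approx -0.0008569$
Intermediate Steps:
$a = 9$
$F{\left(I,S \right)} = -2 + \left(-4 + S\right)^{2}$ ($F{\left(I,S \right)} = -2 + \left(S - 4\right)^{2} = -2 + \left(-4 + S\right)^{2}$)
$q = -792$ ($q = 9 \left(-78\right) - 90 = -702 - 90 = -792$)
$\frac{1}{\left(q + F{\left(143,-71 \right)}\right) - 5998} = \frac{1}{\left(-792 - \left(2 - \left(-4 - 71\right)^{2}\right)\right) - 5998} = \frac{1}{\left(-792 - \left(2 - \left(-75\right)^{2}\right)\right) - 5998} = \frac{1}{\left(-792 + \left(-2 + 5625\right)\right) - 5998} = \frac{1}{\left(-792 + 5623\right) - 5998} = \frac{1}{4831 - 5998} = \frac{1}{-1167} = - \frac{1}{1167}$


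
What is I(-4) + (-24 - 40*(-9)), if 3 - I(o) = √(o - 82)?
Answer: 339 - I*√86 ≈ 339.0 - 9.2736*I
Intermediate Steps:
I(o) = 3 - √(-82 + o) (I(o) = 3 - √(o - 82) = 3 - √(-82 + o))
I(-4) + (-24 - 40*(-9)) = (3 - √(-82 - 4)) + (-24 - 40*(-9)) = (3 - √(-86)) + (-24 + 360) = (3 - I*√86) + 336 = 339 - I*√86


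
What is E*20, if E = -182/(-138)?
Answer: 1820/69 ≈ 26.377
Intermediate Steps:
E = 91/69 (E = -182*(-1/138) = 91/69 ≈ 1.3188)
E*20 = (91/69)*20 = 1820/69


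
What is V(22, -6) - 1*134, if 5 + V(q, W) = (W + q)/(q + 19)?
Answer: -5683/41 ≈ -138.61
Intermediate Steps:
V(q, W) = -5 + (W + q)/(19 + q) (V(q, W) = -5 + (W + q)/(q + 19) = -5 + (W + q)/(19 + q))
V(22, -6) - 1*134 = (-95 - 6 - 4*22)/(19 + 22) - 1*134 = (-95 - 6 - 88)/41 - 134 = (1/41)*(-189) - 134 = -189/41 - 134 = -5683/41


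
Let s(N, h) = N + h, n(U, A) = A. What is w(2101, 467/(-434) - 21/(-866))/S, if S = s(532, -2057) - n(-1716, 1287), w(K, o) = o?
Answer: 2671/7141036 ≈ 0.00037404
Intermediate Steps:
S = -2812 (S = (532 - 2057) - 1*1287 = -1525 - 1287 = -2812)
w(2101, 467/(-434) - 21/(-866))/S = (467/(-434) - 21/(-866))/(-2812) = (467*(-1/434) - 21*(-1/866))*(-1/2812) = (-467/434 + 21/866)*(-1/2812) = -98827/93961*(-1/2812) = 2671/7141036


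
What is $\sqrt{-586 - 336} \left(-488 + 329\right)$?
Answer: $- 159 i \sqrt{922} \approx - 4827.9 i$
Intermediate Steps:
$\sqrt{-586 - 336} \left(-488 + 329\right) = \sqrt{-922} \left(-159\right) = i \sqrt{922} \left(-159\right) = - 159 i \sqrt{922}$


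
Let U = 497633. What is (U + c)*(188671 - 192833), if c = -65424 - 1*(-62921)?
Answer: -2060731060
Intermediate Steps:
c = -2503 (c = -65424 + 62921 = -2503)
(U + c)*(188671 - 192833) = (497633 - 2503)*(188671 - 192833) = 495130*(-4162) = -2060731060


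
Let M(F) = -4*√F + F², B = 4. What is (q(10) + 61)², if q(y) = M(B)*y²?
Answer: 741321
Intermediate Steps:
M(F) = F² - 4*√F
q(y) = 8*y² (q(y) = (4² - 4*√4)*y² = (16 - 4*2)*y² = (16 - 8)*y² = 8*y²)
(q(10) + 61)² = (8*10² + 61)² = (8*100 + 61)² = (800 + 61)² = 861² = 741321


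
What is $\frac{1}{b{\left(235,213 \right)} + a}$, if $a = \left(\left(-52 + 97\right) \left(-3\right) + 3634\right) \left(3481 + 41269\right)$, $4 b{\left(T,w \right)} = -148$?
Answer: $\frac{1}{156580213} \approx 6.3865 \cdot 10^{-9}$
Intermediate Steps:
$b{\left(T,w \right)} = -37$ ($b{\left(T,w \right)} = \frac{1}{4} \left(-148\right) = -37$)
$a = 156580250$ ($a = \left(45 \left(-3\right) + 3634\right) 44750 = \left(-135 + 3634\right) 44750 = 3499 \cdot 44750 = 156580250$)
$\frac{1}{b{\left(235,213 \right)} + a} = \frac{1}{-37 + 156580250} = \frac{1}{156580213}$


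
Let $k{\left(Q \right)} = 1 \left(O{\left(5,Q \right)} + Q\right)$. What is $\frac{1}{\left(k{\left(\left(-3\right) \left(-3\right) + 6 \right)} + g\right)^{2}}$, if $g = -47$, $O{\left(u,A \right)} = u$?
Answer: $\frac{1}{729} \approx 0.0013717$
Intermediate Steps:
$k{\left(Q \right)} = 5 + Q$ ($k{\left(Q \right)} = 1 \left(5 + Q\right) = 5 + Q$)
$\frac{1}{\left(k{\left(\left(-3\right) \left(-3\right) + 6 \right)} + g\right)^{2}} = \frac{1}{\left(\left(5 + \left(\left(-3\right) \left(-3\right) + 6\right)\right) - 47\right)^{2}} = \frac{1}{\left(\left(5 + \left(9 + 6\right)\right) - 47\right)^{2}} = \frac{1}{\left(\left(5 + 15\right) - 47\right)^{2}} = \frac{1}{\left(20 - 47\right)^{2}} = \frac{1}{\left(-27\right)^{2}} = \frac{1}{729}$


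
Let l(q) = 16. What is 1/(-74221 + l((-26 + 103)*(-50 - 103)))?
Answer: -1/74205 ≈ -1.3476e-5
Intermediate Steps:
1/(-74221 + l((-26 + 103)*(-50 - 103))) = 1/(-74221 + 16) = 1/(-74205) = -1/74205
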